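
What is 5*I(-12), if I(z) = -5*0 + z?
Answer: -60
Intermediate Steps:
I(z) = z (I(z) = 0 + z = z)
5*I(-12) = 5*(-12) = -60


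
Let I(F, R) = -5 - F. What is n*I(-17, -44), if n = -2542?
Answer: -30504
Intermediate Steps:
n*I(-17, -44) = -2542*(-5 - 1*(-17)) = -2542*(-5 + 17) = -2542*12 = -30504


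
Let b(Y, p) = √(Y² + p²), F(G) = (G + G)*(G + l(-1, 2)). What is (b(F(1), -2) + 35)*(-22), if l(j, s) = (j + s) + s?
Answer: -770 - 44*√17 ≈ -951.42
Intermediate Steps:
l(j, s) = j + 2*s
F(G) = 2*G*(3 + G) (F(G) = (G + G)*(G + (-1 + 2*2)) = (2*G)*(G + (-1 + 4)) = (2*G)*(G + 3) = (2*G)*(3 + G) = 2*G*(3 + G))
(b(F(1), -2) + 35)*(-22) = (√((2*1*(3 + 1))² + (-2)²) + 35)*(-22) = (√((2*1*4)² + 4) + 35)*(-22) = (√(8² + 4) + 35)*(-22) = (√(64 + 4) + 35)*(-22) = (√68 + 35)*(-22) = (2*√17 + 35)*(-22) = (35 + 2*√17)*(-22) = -770 - 44*√17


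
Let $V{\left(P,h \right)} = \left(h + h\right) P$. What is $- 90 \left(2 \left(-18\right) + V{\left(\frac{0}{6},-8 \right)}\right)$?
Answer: $3240$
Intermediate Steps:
$V{\left(P,h \right)} = 2 P h$ ($V{\left(P,h \right)} = 2 h P = 2 P h$)
$- 90 \left(2 \left(-18\right) + V{\left(\frac{0}{6},-8 \right)}\right) = - 90 \left(2 \left(-18\right) + 2 \cdot \frac{0}{6} \left(-8\right)\right) = - 90 \left(-36 + 2 \cdot 0 \cdot \frac{1}{6} \left(-8\right)\right) = - 90 \left(-36 + 2 \cdot 0 \left(-8\right)\right) = - 90 \left(-36 + 0\right) = \left(-90\right) \left(-36\right) = 3240$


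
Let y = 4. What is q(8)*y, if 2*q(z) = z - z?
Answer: 0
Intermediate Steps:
q(z) = 0 (q(z) = (z - z)/2 = (½)*0 = 0)
q(8)*y = 0*4 = 0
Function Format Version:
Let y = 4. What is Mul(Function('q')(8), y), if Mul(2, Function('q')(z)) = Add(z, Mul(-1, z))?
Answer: 0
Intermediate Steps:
Function('q')(z) = 0 (Function('q')(z) = Mul(Rational(1, 2), Add(z, Mul(-1, z))) = Mul(Rational(1, 2), 0) = 0)
Mul(Function('q')(8), y) = Mul(0, 4) = 0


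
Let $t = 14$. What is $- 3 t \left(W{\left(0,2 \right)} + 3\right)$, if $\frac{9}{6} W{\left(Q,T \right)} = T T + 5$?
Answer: $-378$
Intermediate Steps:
$W{\left(Q,T \right)} = \frac{10}{3} + \frac{2 T^{2}}{3}$ ($W{\left(Q,T \right)} = \frac{2 \left(T T + 5\right)}{3} = \frac{2 \left(T^{2} + 5\right)}{3} = \frac{2 \left(5 + T^{2}\right)}{3} = \frac{10}{3} + \frac{2 T^{2}}{3}$)
$- 3 t \left(W{\left(0,2 \right)} + 3\right) = \left(-3\right) 14 \left(\left(\frac{10}{3} + \frac{2 \cdot 2^{2}}{3}\right) + 3\right) = - 42 \left(\left(\frac{10}{3} + \frac{2}{3} \cdot 4\right) + 3\right) = - 42 \left(\left(\frac{10}{3} + \frac{8}{3}\right) + 3\right) = - 42 \left(6 + 3\right) = \left(-42\right) 9 = -378$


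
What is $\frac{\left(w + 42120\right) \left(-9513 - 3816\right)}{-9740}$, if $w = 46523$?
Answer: $\frac{1181522547}{9740} \approx 1.2131 \cdot 10^{5}$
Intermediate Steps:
$\frac{\left(w + 42120\right) \left(-9513 - 3816\right)}{-9740} = \frac{\left(46523 + 42120\right) \left(-9513 - 3816\right)}{-9740} = 88643 \left(-9513 + \left(-12675 + 8859\right)\right) \left(- \frac{1}{9740}\right) = 88643 \left(-9513 - 3816\right) \left(- \frac{1}{9740}\right) = 88643 \left(-13329\right) \left(- \frac{1}{9740}\right) = \left(-1181522547\right) \left(- \frac{1}{9740}\right) = \frac{1181522547}{9740}$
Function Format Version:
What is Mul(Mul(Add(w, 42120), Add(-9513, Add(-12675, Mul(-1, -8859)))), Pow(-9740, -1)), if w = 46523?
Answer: Rational(1181522547, 9740) ≈ 1.2131e+5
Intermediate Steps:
Mul(Mul(Add(w, 42120), Add(-9513, Add(-12675, Mul(-1, -8859)))), Pow(-9740, -1)) = Mul(Mul(Add(46523, 42120), Add(-9513, Add(-12675, Mul(-1, -8859)))), Pow(-9740, -1)) = Mul(Mul(88643, Add(-9513, Add(-12675, 8859))), Rational(-1, 9740)) = Mul(Mul(88643, Add(-9513, -3816)), Rational(-1, 9740)) = Mul(Mul(88643, -13329), Rational(-1, 9740)) = Mul(-1181522547, Rational(-1, 9740)) = Rational(1181522547, 9740)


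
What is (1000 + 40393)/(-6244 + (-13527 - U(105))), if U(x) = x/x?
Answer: -41393/19772 ≈ -2.0935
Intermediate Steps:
U(x) = 1
(1000 + 40393)/(-6244 + (-13527 - U(105))) = (1000 + 40393)/(-6244 + (-13527 - 1*1)) = 41393/(-6244 + (-13527 - 1)) = 41393/(-6244 - 13528) = 41393/(-19772) = 41393*(-1/19772) = -41393/19772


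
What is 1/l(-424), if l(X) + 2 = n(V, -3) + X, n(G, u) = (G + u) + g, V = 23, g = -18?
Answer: -1/424 ≈ -0.0023585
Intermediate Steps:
n(G, u) = -18 + G + u (n(G, u) = (G + u) - 18 = -18 + G + u)
l(X) = X (l(X) = -2 + ((-18 + 23 - 3) + X) = -2 + (2 + X) = X)
1/l(-424) = 1/(-424) = -1/424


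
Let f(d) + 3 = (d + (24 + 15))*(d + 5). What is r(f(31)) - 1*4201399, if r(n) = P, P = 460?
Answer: -4200939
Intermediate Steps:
f(d) = -3 + (5 + d)*(39 + d) (f(d) = -3 + (d + (24 + 15))*(d + 5) = -3 + (d + 39)*(5 + d) = -3 + (39 + d)*(5 + d) = -3 + (5 + d)*(39 + d))
r(n) = 460
r(f(31)) - 1*4201399 = 460 - 1*4201399 = 460 - 4201399 = -4200939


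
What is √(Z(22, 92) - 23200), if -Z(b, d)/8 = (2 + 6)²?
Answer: 4*I*√1482 ≈ 153.99*I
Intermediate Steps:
Z(b, d) = -512 (Z(b, d) = -8*(2 + 6)² = -8*8² = -8*64 = -512)
√(Z(22, 92) - 23200) = √(-512 - 23200) = √(-23712) = 4*I*√1482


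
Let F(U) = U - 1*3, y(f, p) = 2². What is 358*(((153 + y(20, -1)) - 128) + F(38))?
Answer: 22912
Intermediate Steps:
y(f, p) = 4
F(U) = -3 + U (F(U) = U - 3 = -3 + U)
358*(((153 + y(20, -1)) - 128) + F(38)) = 358*(((153 + 4) - 128) + (-3 + 38)) = 358*((157 - 128) + 35) = 358*(29 + 35) = 358*64 = 22912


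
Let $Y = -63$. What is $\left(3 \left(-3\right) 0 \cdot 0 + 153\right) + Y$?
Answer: $90$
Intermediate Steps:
$\left(3 \left(-3\right) 0 \cdot 0 + 153\right) + Y = \left(3 \left(-3\right) 0 \cdot 0 + 153\right) - 63 = \left(\left(-9\right) 0 + 153\right) - 63 = \left(0 + 153\right) - 63 = 153 - 63 = 90$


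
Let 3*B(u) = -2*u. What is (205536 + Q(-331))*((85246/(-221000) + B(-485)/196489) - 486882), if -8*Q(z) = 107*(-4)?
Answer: -767057359881579970967/7663071000 ≈ -1.0010e+11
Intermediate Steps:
B(u) = -2*u/3 (B(u) = (-2*u)/3 = -2*u/3)
Q(z) = 107/2 (Q(z) = -107*(-4)/8 = -⅛*(-428) = 107/2)
(205536 + Q(-331))*((85246/(-221000) + B(-485)/196489) - 486882) = (205536 + 107/2)*((85246/(-221000) - ⅔*(-485)/196489) - 486882) = 411179*((85246*(-1/221000) + (970/3)*(1/196489)) - 486882)/2 = 411179*((-42623/110500 + 970/589467) - 486882)/2 = 411179*(-25017666941/65136103500 - 486882)/2 = (411179/2)*(-31713621361953941/65136103500) = -767057359881579970967/7663071000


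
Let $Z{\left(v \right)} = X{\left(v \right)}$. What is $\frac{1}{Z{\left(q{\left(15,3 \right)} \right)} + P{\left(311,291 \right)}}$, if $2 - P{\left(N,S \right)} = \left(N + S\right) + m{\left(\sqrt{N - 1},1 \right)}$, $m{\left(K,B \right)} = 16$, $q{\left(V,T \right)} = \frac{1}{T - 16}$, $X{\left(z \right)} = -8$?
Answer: $- \frac{1}{624} \approx -0.0016026$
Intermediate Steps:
$q{\left(V,T \right)} = \frac{1}{-16 + T}$
$Z{\left(v \right)} = -8$
$P{\left(N,S \right)} = -14 - N - S$ ($P{\left(N,S \right)} = 2 - \left(\left(N + S\right) + 16\right) = 2 - \left(16 + N + S\right) = -14 - N - S$)
$\frac{1}{Z{\left(q{\left(15,3 \right)} \right)} + P{\left(311,291 \right)}} = \frac{1}{-8 - 616} = \frac{1}{-624} = - \frac{1}{624}$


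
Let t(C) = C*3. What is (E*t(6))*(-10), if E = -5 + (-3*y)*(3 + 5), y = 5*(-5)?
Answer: -107100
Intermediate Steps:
y = -25
t(C) = 3*C
E = 595 (E = -5 + (-3*(-25))*(3 + 5) = -5 + 75*8 = -5 + 600 = 595)
(E*t(6))*(-10) = (595*(3*6))*(-10) = (595*18)*(-10) = 10710*(-10) = -107100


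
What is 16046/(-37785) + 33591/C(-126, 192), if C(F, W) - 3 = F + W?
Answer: 422709587/869055 ≈ 486.40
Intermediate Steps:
C(F, W) = 3 + F + W (C(F, W) = 3 + (F + W) = 3 + F + W)
16046/(-37785) + 33591/C(-126, 192) = 16046/(-37785) + 33591/(3 - 126 + 192) = 16046*(-1/37785) + 33591/69 = -16046/37785 + 33591*(1/69) = -16046/37785 + 11197/23 = 422709587/869055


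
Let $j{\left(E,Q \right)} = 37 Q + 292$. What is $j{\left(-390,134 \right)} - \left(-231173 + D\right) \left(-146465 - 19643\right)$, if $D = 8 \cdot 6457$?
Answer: $-29819204586$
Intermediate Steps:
$D = 51656$
$j{\left(E,Q \right)} = 292 + 37 Q$
$j{\left(-390,134 \right)} - \left(-231173 + D\right) \left(-146465 - 19643\right) = \left(292 + 37 \cdot 134\right) - \left(-231173 + 51656\right) \left(-146465 - 19643\right) = \left(292 + 4958\right) - \left(-179517\right) \left(-166108\right) = 5250 - 29819209836 = -29819204586$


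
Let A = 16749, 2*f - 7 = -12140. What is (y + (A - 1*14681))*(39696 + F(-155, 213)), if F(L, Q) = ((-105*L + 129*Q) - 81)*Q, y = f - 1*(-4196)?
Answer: 3689939505/2 ≈ 1.8450e+9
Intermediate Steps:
f = -12133/2 (f = 7/2 + (½)*(-12140) = 7/2 - 6070 = -12133/2 ≈ -6066.5)
y = -3741/2 (y = -12133/2 - 1*(-4196) = -12133/2 + 4196 = -3741/2 ≈ -1870.5)
F(L, Q) = Q*(-81 - 105*L + 129*Q) (F(L, Q) = (-81 - 105*L + 129*Q)*Q = Q*(-81 - 105*L + 129*Q))
(y + (A - 1*14681))*(39696 + F(-155, 213)) = (-3741/2 + (16749 - 1*14681))*(39696 + 3*213*(-27 - 35*(-155) + 43*213)) = (-3741/2 + (16749 - 14681))*(39696 + 3*213*(-27 + 5425 + 9159)) = (-3741/2 + 2068)*(39696 + 3*213*14557) = 395*(39696 + 9301923)/2 = (395/2)*9341619 = 3689939505/2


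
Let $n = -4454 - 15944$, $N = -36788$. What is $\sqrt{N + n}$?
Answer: $9 i \sqrt{706} \approx 239.14 i$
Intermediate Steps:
$n = -20398$ ($n = -4454 - 15944 = -20398$)
$\sqrt{N + n} = \sqrt{-36788 - 20398} = \sqrt{-57186} = 9 i \sqrt{706}$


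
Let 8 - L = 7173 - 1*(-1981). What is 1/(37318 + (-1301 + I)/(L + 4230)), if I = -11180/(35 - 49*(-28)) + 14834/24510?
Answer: 4709196170/175739035974197 ≈ 2.6797e-5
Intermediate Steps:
L = -9146 (L = 8 - (7173 - 1*(-1981)) = 8 - (7173 + 1981) = 8 - 1*9154 = 8 - 9154 = -9146)
I = -14063909/1915865 (I = -11180/(35 + 1372) + 14834*(1/24510) = -11180/1407 + 7417/12255 = -14063909/1915865 ≈ -7.3408)
1/(37318 + (-1301 + I)/(L + 4230)) = 1/(37318 + (-1301 - 14063909/1915865)/(-9146 + 4230)) = 1/(37318 - 2506604274/1915865/(-4916)) = 1/(37318 - 2506604274/1915865*(-1/4916)) = 1/(37318 + 1253302137/4709196170) = 1/(175739035974197/4709196170) = 4709196170/175739035974197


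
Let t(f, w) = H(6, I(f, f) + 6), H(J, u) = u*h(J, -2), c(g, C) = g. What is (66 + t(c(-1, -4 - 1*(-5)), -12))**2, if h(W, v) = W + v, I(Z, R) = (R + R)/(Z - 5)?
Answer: 75076/9 ≈ 8341.8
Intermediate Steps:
I(Z, R) = 2*R/(-5 + Z) (I(Z, R) = (2*R)/(-5 + Z) = 2*R/(-5 + Z))
H(J, u) = u*(-2 + J) (H(J, u) = u*(J - 2) = u*(-2 + J))
t(f, w) = 24 + 8*f/(-5 + f) (t(f, w) = (2*f/(-5 + f) + 6)*(-2 + 6) = (6 + 2*f/(-5 + f))*4 = 24 + 8*f/(-5 + f))
(66 + t(c(-1, -4 - 1*(-5)), -12))**2 = (66 + 8*(-15 + 4*(-1))/(-5 - 1))**2 = (66 + 8*(-15 - 4)/(-6))**2 = (66 + 8*(-1/6)*(-19))**2 = (66 + 76/3)**2 = (274/3)**2 = 75076/9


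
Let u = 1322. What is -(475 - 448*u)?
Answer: 591781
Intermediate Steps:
-(475 - 448*u) = -(475 - 448*1322) = -(475 - 592256) = -1*(-591781) = 591781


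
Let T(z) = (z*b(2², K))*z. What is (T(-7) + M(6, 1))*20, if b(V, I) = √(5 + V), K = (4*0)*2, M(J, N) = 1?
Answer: 2960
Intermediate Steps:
K = 0 (K = 0*2 = 0)
T(z) = 3*z² (T(z) = (z*√(5 + 2²))*z = (z*√(5 + 4))*z = (z*√9)*z = (z*3)*z = (3*z)*z = 3*z²)
(T(-7) + M(6, 1))*20 = (3*(-7)² + 1)*20 = (3*49 + 1)*20 = (147 + 1)*20 = 148*20 = 2960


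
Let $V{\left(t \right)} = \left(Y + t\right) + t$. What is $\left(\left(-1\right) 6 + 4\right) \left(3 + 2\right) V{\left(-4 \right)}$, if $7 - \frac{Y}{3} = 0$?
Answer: $-130$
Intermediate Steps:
$Y = 21$ ($Y = 21 - 0 = 21 + 0 = 21$)
$V{\left(t \right)} = 21 + 2 t$ ($V{\left(t \right)} = \left(21 + t\right) + t = 21 + 2 t$)
$\left(\left(-1\right) 6 + 4\right) \left(3 + 2\right) V{\left(-4 \right)} = \left(\left(-1\right) 6 + 4\right) \left(3 + 2\right) \left(21 + 2 \left(-4\right)\right) = \left(-6 + 4\right) 5 \left(21 - 8\right) = - 2 \cdot 5 \cdot 13 = \left(-2\right) 65 = -130$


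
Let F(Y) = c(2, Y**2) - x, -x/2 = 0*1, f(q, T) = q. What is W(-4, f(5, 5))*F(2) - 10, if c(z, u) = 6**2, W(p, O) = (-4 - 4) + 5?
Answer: -118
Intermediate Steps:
W(p, O) = -3 (W(p, O) = -8 + 5 = -3)
c(z, u) = 36
x = 0 (x = -0 = -2*0 = 0)
F(Y) = 36 (F(Y) = 36 - 1*0 = 36 + 0 = 36)
W(-4, f(5, 5))*F(2) - 10 = -3*36 - 10 = -108 - 10 = -118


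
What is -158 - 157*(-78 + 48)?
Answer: 4552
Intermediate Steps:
-158 - 157*(-78 + 48) = -158 - 157*(-30) = -158 + 4710 = 4552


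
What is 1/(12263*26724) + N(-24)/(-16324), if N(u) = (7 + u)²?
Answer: -11838753343/668705338686 ≈ -0.017704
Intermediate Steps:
1/(12263*26724) + N(-24)/(-16324) = 1/(12263*26724) + (7 - 24)²/(-16324) = (1/12263)*(1/26724) + (-17)²*(-1/16324) = 1/327716412 + 289*(-1/16324) = 1/327716412 - 289/16324 = -11838753343/668705338686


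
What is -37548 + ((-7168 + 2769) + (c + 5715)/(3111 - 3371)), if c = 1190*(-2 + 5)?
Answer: -2183101/52 ≈ -41983.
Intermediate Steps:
c = 3570 (c = 1190*3 = 3570)
-37548 + ((-7168 + 2769) + (c + 5715)/(3111 - 3371)) = -37548 + ((-7168 + 2769) + (3570 + 5715)/(3111 - 3371)) = -37548 + (-4399 + 9285/(-260)) = -37548 + (-4399 + 9285*(-1/260)) = -37548 + (-4399 - 1857/52) = -37548 - 230605/52 = -2183101/52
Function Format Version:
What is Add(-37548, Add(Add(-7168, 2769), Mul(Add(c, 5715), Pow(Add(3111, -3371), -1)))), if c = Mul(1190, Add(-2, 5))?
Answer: Rational(-2183101, 52) ≈ -41983.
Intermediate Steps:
c = 3570 (c = Mul(1190, 3) = 3570)
Add(-37548, Add(Add(-7168, 2769), Mul(Add(c, 5715), Pow(Add(3111, -3371), -1)))) = Add(-37548, Add(Add(-7168, 2769), Mul(Add(3570, 5715), Pow(Add(3111, -3371), -1)))) = Add(-37548, Add(-4399, Mul(9285, Pow(-260, -1)))) = Add(-37548, Add(-4399, Mul(9285, Rational(-1, 260)))) = Add(-37548, Add(-4399, Rational(-1857, 52))) = Add(-37548, Rational(-230605, 52)) = Rational(-2183101, 52)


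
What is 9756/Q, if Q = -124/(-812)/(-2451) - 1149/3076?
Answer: -14931294861168/571783753 ≈ -26114.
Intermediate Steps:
Q = -571783753/1530473028 (Q = -124*(-1/812)*(-1/2451) - 1149*1/3076 = (31/203)*(-1/2451) - 1149/3076 = -31/497553 - 1149/3076 = -571783753/1530473028 ≈ -0.37360)
9756/Q = 9756/(-571783753/1530473028) = 9756*(-1530473028/571783753) = -14931294861168/571783753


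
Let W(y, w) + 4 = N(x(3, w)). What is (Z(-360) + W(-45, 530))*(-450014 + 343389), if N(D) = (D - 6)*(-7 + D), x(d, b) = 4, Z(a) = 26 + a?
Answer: 35399500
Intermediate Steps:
N(D) = (-7 + D)*(-6 + D) (N(D) = (-6 + D)*(-7 + D) = (-7 + D)*(-6 + D))
W(y, w) = 2 (W(y, w) = -4 + (42 + 4² - 13*4) = -4 + (42 + 16 - 52) = -4 + 6 = 2)
(Z(-360) + W(-45, 530))*(-450014 + 343389) = ((26 - 360) + 2)*(-450014 + 343389) = (-334 + 2)*(-106625) = -332*(-106625) = 35399500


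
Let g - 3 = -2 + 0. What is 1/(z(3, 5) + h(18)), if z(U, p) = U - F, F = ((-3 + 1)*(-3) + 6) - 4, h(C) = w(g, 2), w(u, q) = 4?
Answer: -1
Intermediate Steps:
g = 1 (g = 3 + (-2 + 0) = 3 - 2 = 1)
h(C) = 4
F = 8 (F = (-2*(-3) + 6) - 4 = (6 + 6) - 4 = 12 - 4 = 8)
z(U, p) = -8 + U (z(U, p) = U - 1*8 = U - 8 = -8 + U)
1/(z(3, 5) + h(18)) = 1/((-8 + 3) + 4) = 1/(-5 + 4) = 1/(-1) = -1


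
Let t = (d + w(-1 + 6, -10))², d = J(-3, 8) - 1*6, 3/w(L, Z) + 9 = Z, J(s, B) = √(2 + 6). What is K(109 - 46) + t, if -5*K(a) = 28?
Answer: 72777/1805 - 468*√2/19 ≈ 5.4854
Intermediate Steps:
J(s, B) = 2*√2 (J(s, B) = √8 = 2*√2)
w(L, Z) = 3/(-9 + Z)
K(a) = -28/5 (K(a) = -⅕*28 = -28/5)
d = -6 + 2*√2 (d = 2*√2 - 1*6 = 2*√2 - 6 = -6 + 2*√2 ≈ -3.1716)
t = (-117/19 + 2*√2)² (t = ((-6 + 2*√2) + 3/(-9 - 10))² = ((-6 + 2*√2) + 3/(-19))² = ((-6 + 2*√2) + 3*(-1/19))² = ((-6 + 2*√2) - 3/19)² = (-117/19 + 2*√2)² ≈ 11.085)
K(109 - 46) + t = -28/5 + (16577/361 - 468*√2/19) = 72777/1805 - 468*√2/19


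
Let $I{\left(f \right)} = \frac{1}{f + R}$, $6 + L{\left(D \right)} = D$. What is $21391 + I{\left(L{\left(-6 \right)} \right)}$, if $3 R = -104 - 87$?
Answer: $\frac{4855754}{227} \approx 21391.0$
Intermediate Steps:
$R = - \frac{191}{3}$ ($R = \frac{-104 - 87}{3} = \frac{1}{3} \left(-191\right) = - \frac{191}{3} \approx -63.667$)
$L{\left(D \right)} = -6 + D$
$I{\left(f \right)} = \frac{1}{- \frac{191}{3} + f}$ ($I{\left(f \right)} = \frac{1}{f - \frac{191}{3}} = \frac{1}{- \frac{191}{3} + f}$)
$21391 + I{\left(L{\left(-6 \right)} \right)} = 21391 + \frac{3}{-191 + 3 \left(-6 - 6\right)} = 21391 + \frac{3}{-191 + 3 \left(-12\right)} = 21391 + \frac{3}{-191 - 36} = 21391 + \frac{3}{-227} = 21391 + 3 \left(- \frac{1}{227}\right) = 21391 - \frac{3}{227} = \frac{4855754}{227}$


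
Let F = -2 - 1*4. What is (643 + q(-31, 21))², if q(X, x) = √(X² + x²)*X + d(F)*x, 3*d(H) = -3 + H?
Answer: 1683722 - 35960*√1402 ≈ 3.3726e+5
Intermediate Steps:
F = -6 (F = -2 - 4 = -6)
d(H) = -1 + H/3 (d(H) = (-3 + H)/3 = -1 + H/3)
q(X, x) = -3*x + X*√(X² + x²) (q(X, x) = √(X² + x²)*X + (-1 + (⅓)*(-6))*x = X*√(X² + x²) + (-1 - 2)*x = X*√(X² + x²) - 3*x = -3*x + X*√(X² + x²))
(643 + q(-31, 21))² = (643 + (-3*21 - 31*√((-31)² + 21²)))² = (643 + (-63 - 31*√(961 + 441)))² = (643 + (-63 - 31*√1402))² = (580 - 31*√1402)²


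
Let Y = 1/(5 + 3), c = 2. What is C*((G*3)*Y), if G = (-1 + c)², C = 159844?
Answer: 119883/2 ≈ 59942.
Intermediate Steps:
Y = ⅛ (Y = 1/8 = ⅛ ≈ 0.12500)
G = 1 (G = (-1 + 2)² = 1² = 1)
C*((G*3)*Y) = 159844*((1*3)*(⅛)) = 159844*(3*(⅛)) = 159844*(3/8) = 119883/2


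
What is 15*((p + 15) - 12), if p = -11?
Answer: -120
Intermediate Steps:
15*((p + 15) - 12) = 15*((-11 + 15) - 12) = 15*(4 - 12) = 15*(-8) = -120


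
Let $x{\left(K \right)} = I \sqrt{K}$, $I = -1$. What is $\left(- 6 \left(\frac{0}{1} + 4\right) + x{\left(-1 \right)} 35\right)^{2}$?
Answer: $-649 + 1680 i \approx -649.0 + 1680.0 i$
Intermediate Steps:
$x{\left(K \right)} = - \sqrt{K}$
$\left(- 6 \left(\frac{0}{1} + 4\right) + x{\left(-1 \right)} 35\right)^{2} = \left(- 6 \left(\frac{0}{1} + 4\right) + - \sqrt{-1} \cdot 35\right)^{2} = \left(- 6 \left(0 \cdot 1 + 4\right) + - i 35\right)^{2} = \left(- 6 \left(0 + 4\right) - 35 i\right)^{2} = \left(\left(-6\right) 4 - 35 i\right)^{2} = \left(-24 - 35 i\right)^{2}$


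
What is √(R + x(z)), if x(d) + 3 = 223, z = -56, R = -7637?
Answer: I*√7417 ≈ 86.122*I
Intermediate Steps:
x(d) = 220 (x(d) = -3 + 223 = 220)
√(R + x(z)) = √(-7637 + 220) = √(-7417) = I*√7417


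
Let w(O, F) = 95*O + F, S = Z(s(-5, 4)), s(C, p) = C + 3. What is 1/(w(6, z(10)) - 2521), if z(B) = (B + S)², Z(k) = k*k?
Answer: -1/1755 ≈ -0.00056980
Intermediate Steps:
s(C, p) = 3 + C
Z(k) = k²
S = 4 (S = (3 - 5)² = (-2)² = 4)
z(B) = (4 + B)² (z(B) = (B + 4)² = (4 + B)²)
w(O, F) = F + 95*O
1/(w(6, z(10)) - 2521) = 1/(((4 + 10)² + 95*6) - 2521) = 1/((14² + 570) - 2521) = 1/((196 + 570) - 2521) = 1/(766 - 2521) = 1/(-1755) = -1/1755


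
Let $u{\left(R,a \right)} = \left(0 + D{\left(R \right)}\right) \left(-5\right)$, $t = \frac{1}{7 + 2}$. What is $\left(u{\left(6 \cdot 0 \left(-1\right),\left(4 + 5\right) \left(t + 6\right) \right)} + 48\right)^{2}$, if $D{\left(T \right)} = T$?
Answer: $2304$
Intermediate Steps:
$t = \frac{1}{9} \approx 0.11111$
$u{\left(R,a \right)} = - 5 R$ ($u{\left(R,a \right)} = \left(0 + R\right) \left(-5\right) = R \left(-5\right) = - 5 R$)
$\left(u{\left(6 \cdot 0 \left(-1\right),\left(4 + 5\right) \left(t + 6\right) \right)} + 48\right)^{2} = \left(- 5 \cdot 6 \cdot 0 \left(-1\right) + 48\right)^{2} = \left(- 5 \cdot 0 \left(-1\right) + 48\right)^{2} = \left(\left(-5\right) 0 + 48\right)^{2} = \left(0 + 48\right)^{2} = 48^{2} = 2304$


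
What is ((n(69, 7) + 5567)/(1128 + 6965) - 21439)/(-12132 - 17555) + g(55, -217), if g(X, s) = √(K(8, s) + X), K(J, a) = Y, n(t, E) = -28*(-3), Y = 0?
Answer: 173500176/240256891 + √55 ≈ 8.1383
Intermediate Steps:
n(t, E) = 84
K(J, a) = 0
g(X, s) = √X (g(X, s) = √(0 + X) = √X)
((n(69, 7) + 5567)/(1128 + 6965) - 21439)/(-12132 - 17555) + g(55, -217) = ((84 + 5567)/(1128 + 6965) - 21439)/(-12132 - 17555) + √55 = (5651/8093 - 21439)/(-29687) + √55 = (5651*(1/8093) - 21439)*(-1/29687) + √55 = (5651/8093 - 21439)*(-1/29687) + √55 = -173500176/8093*(-1/29687) + √55 = 173500176/240256891 + √55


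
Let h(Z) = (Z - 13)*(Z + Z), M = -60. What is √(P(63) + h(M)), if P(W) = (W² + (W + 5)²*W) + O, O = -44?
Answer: √303997 ≈ 551.36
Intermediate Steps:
h(Z) = 2*Z*(-13 + Z) (h(Z) = (-13 + Z)*(2*Z) = 2*Z*(-13 + Z))
P(W) = -44 + W² + W*(5 + W)² (P(W) = (W² + (W + 5)²*W) - 44 = (W² + (5 + W)²*W) - 44 = (W² + W*(5 + W)²) - 44 = -44 + W² + W*(5 + W)²)
√(P(63) + h(M)) = √((-44 + 63² + 63*(5 + 63)²) + 2*(-60)*(-13 - 60)) = √((-44 + 3969 + 63*68²) + 2*(-60)*(-73)) = √((-44 + 3969 + 63*4624) + 8760) = √((-44 + 3969 + 291312) + 8760) = √(295237 + 8760) = √303997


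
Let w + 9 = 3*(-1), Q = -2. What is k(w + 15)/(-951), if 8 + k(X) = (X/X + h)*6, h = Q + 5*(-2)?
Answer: 74/951 ≈ 0.077813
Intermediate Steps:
h = -12 (h = -2 + 5*(-2) = -2 - 10 = -12)
w = -12 (w = -9 + 3*(-1) = -9 - 3 = -12)
k(X) = -74 (k(X) = -8 + (X/X - 12)*6 = -8 + (1 - 12)*6 = -8 - 11*6 = -8 - 66 = -74)
k(w + 15)/(-951) = -74/(-951) = -74*(-1/951) = 74/951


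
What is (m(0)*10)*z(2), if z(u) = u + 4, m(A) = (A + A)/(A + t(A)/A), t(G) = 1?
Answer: 0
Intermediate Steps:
m(A) = 2*A/(A + 1/A) (m(A) = (A + A)/(A + 1/A) = (2*A)/(A + 1/A) = 2*A/(A + 1/A))
z(u) = 4 + u
(m(0)*10)*z(2) = ((2*0²/(1 + 0²))*10)*(4 + 2) = ((2*0/(1 + 0))*10)*6 = ((2*0/1)*10)*6 = ((2*0*1)*10)*6 = (0*10)*6 = 0*6 = 0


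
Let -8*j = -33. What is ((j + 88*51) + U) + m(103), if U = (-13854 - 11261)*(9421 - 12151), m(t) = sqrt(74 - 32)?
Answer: 548547537/8 + sqrt(42) ≈ 6.8568e+7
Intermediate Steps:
j = 33/8 (j = -1/8*(-33) = 33/8 ≈ 4.1250)
m(t) = sqrt(42)
U = 68563950 (U = -25115*(-2730) = 68563950)
((j + 88*51) + U) + m(103) = ((33/8 + 88*51) + 68563950) + sqrt(42) = ((33/8 + 4488) + 68563950) + sqrt(42) = (35937/8 + 68563950) + sqrt(42) = 548547537/8 + sqrt(42)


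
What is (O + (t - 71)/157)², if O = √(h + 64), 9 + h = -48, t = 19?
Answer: 175247/24649 - 104*√7/157 ≈ 5.3571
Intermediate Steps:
h = -57 (h = -9 - 48 = -57)
O = √7 (O = √(-57 + 64) = √7 ≈ 2.6458)
(O + (t - 71)/157)² = (√7 + (19 - 71)/157)² = (√7 - 52*1/157)² = (√7 - 52/157)² = (-52/157 + √7)²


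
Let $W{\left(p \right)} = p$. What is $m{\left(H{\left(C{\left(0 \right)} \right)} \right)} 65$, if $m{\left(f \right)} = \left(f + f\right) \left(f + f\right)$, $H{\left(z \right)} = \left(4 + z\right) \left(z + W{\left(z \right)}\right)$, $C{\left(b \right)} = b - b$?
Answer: $0$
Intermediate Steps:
$C{\left(b \right)} = 0$
$H{\left(z \right)} = 2 z \left(4 + z\right)$ ($H{\left(z \right)} = \left(4 + z\right) \left(z + z\right) = \left(4 + z\right) 2 z = 2 z \left(4 + z\right)$)
$m{\left(f \right)} = 4 f^{2}$ ($m{\left(f \right)} = 2 f 2 f = 4 f^{2}$)
$m{\left(H{\left(C{\left(0 \right)} \right)} \right)} 65 = 4 \left(2 \cdot 0 \left(4 + 0\right)\right)^{2} \cdot 65 = 4 \left(2 \cdot 0 \cdot 4\right)^{2} \cdot 65 = 4 \cdot 0^{2} \cdot 65 = 4 \cdot 0 \cdot 65 = 0 \cdot 65 = 0$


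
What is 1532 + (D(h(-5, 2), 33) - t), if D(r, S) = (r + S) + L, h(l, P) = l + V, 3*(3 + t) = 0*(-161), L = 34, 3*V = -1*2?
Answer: 4789/3 ≈ 1596.3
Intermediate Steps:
V = -⅔ (V = (-1*2)/3 = (⅓)*(-2) = -⅔ ≈ -0.66667)
t = -3 (t = -3 + (0*(-161))/3 = -3 + (⅓)*0 = -3 + 0 = -3)
h(l, P) = -⅔ + l (h(l, P) = l - ⅔ = -⅔ + l)
D(r, S) = 34 + S + r (D(r, S) = (r + S) + 34 = (S + r) + 34 = 34 + S + r)
1532 + (D(h(-5, 2), 33) - t) = 1532 + ((34 + 33 + (-⅔ - 5)) - 1*(-3)) = 1532 + ((34 + 33 - 17/3) + 3) = 1532 + (184/3 + 3) = 1532 + 193/3 = 4789/3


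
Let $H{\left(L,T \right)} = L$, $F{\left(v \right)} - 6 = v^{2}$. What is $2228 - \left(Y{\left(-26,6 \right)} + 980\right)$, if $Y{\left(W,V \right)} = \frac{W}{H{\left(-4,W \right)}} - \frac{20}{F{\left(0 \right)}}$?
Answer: $\frac{7469}{6} \approx 1244.8$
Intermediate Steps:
$F{\left(v \right)} = 6 + v^{2}$
$Y{\left(W,V \right)} = - \frac{10}{3} - \frac{W}{4}$ ($Y{\left(W,V \right)} = \frac{W}{-4} - \frac{20}{6 + 0^{2}} = W \left(- \frac{1}{4}\right) - \frac{20}{6 + 0} = - \frac{W}{4} - \frac{20}{6} = - \frac{W}{4} - \frac{10}{3} = - \frac{10}{3} - \frac{W}{4}$)
$2228 - \left(Y{\left(-26,6 \right)} + 980\right) = 2228 - \left(\left(- \frac{10}{3} - - \frac{13}{2}\right) + 980\right) = 2228 - \left(\left(- \frac{10}{3} + \frac{13}{2}\right) + 980\right) = 2228 - \left(\frac{19}{6} + 980\right) = 2228 - \frac{5899}{6} = \frac{7469}{6}$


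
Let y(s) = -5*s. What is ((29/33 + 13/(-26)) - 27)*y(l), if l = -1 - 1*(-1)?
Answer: 0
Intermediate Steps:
l = 0 (l = -1 + 1 = 0)
((29/33 + 13/(-26)) - 27)*y(l) = ((29/33 + 13/(-26)) - 27)*(-5*0) = ((29*(1/33) + 13*(-1/26)) - 27)*0 = ((29/33 - ½) - 27)*0 = (25/66 - 27)*0 = -1757/66*0 = 0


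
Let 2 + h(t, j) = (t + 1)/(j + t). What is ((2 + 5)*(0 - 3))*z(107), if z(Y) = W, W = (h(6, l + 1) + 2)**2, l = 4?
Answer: -1029/121 ≈ -8.5041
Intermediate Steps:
h(t, j) = -2 + (1 + t)/(j + t) (h(t, j) = -2 + (t + 1)/(j + t) = -2 + (1 + t)/(j + t))
W = 49/121 (W = ((1 - 1*6 - 2*(4 + 1))/((4 + 1) + 6) + 2)**2 = ((1 - 6 - 2*5)/(5 + 6) + 2)**2 = ((1 - 6 - 10)/11 + 2)**2 = ((1/11)*(-15) + 2)**2 = (-15/11 + 2)**2 = (7/11)**2 = 49/121 ≈ 0.40496)
z(Y) = 49/121
((2 + 5)*(0 - 3))*z(107) = ((2 + 5)*(0 - 3))*(49/121) = (7*(-3))*(49/121) = -21*49/121 = -1029/121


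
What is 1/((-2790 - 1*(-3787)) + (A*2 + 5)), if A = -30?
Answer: 1/942 ≈ 0.0010616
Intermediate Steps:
1/((-2790 - 1*(-3787)) + (A*2 + 5)) = 1/((-2790 - 1*(-3787)) + (-30*2 + 5)) = 1/((-2790 + 3787) + (-60 + 5)) = 1/(997 - 55) = 1/942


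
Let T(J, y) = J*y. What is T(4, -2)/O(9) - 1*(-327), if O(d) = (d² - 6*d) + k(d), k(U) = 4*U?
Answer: 20593/63 ≈ 326.87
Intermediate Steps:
O(d) = d² - 2*d (O(d) = (d² - 6*d) + 4*d = d² - 2*d)
T(4, -2)/O(9) - 1*(-327) = (4*(-2))/((9*(-2 + 9))) - 1*(-327) = -8/(9*7) + 327 = -8/63 + 327 = 20593/63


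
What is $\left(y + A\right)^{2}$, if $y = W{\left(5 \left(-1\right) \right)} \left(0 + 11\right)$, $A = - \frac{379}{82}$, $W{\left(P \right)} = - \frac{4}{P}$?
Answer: $\frac{2934369}{168100} \approx 17.456$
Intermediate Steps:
$A = - \frac{379}{82}$ ($A = \left(-379\right) \frac{1}{82} = - \frac{379}{82} \approx -4.6219$)
$y = \frac{44}{5}$ ($y = - \frac{4}{5 \left(-1\right)} \left(0 + 11\right) = - \frac{4}{-5} \cdot 11 = \left(-4\right) \left(- \frac{1}{5}\right) 11 = \frac{4}{5} \cdot 11 = \frac{44}{5} \approx 8.8$)
$\left(y + A\right)^{2} = \left(\frac{44}{5} - \frac{379}{82}\right)^{2} = \left(\frac{1713}{410}\right)^{2} = \frac{2934369}{168100}$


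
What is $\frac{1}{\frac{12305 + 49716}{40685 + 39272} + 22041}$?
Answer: $\frac{79957}{1762394258} \approx 4.5368 \cdot 10^{-5}$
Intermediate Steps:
$\frac{1}{\frac{12305 + 49716}{40685 + 39272} + 22041} = \frac{1}{\frac{62021}{79957} + 22041} = \frac{1}{\frac{1762394258}{79957}} = \frac{79957}{1762394258}$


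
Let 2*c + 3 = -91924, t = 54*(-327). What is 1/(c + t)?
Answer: -2/127243 ≈ -1.5718e-5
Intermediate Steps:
t = -17658
c = -91927/2 (c = -3/2 + (½)*(-91924) = -3/2 - 45962 = -91927/2 ≈ -45964.)
1/(c + t) = 1/(-91927/2 - 17658) = 1/(-127243/2) = -2/127243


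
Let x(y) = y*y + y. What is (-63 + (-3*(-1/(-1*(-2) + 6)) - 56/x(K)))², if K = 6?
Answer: 2356225/576 ≈ 4090.7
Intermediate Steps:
x(y) = y + y² (x(y) = y² + y = y + y²)
(-63 + (-3*(-1/(-1*(-2) + 6)) - 56/x(K)))² = (-63 + (-3*(-1/(-1*(-2) + 6)) - 56*1/(6*(1 + 6))))² = (-63 + (-3*(-1/(2 + 6)) - 56/(6*7)))² = (-63 + (-3/(8*(-1)) - 56/42))² = (-63 + (-3/(-8) - 56*1/42))² = (-63 + (-3*(-⅛) - 4/3))² = (-63 + (3/8 - 4/3))² = (-63 - 23/24)² = (-1535/24)² = 2356225/576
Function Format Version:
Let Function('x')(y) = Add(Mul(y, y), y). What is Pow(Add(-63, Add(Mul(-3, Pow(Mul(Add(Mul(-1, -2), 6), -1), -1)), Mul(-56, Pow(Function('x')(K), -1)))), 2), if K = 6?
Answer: Rational(2356225, 576) ≈ 4090.7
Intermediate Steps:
Function('x')(y) = Add(y, Pow(y, 2)) (Function('x')(y) = Add(Pow(y, 2), y) = Add(y, Pow(y, 2)))
Pow(Add(-63, Add(Mul(-3, Pow(Mul(Add(Mul(-1, -2), 6), -1), -1)), Mul(-56, Pow(Function('x')(K), -1)))), 2) = Pow(Add(-63, Add(Mul(-3, Pow(Mul(Add(Mul(-1, -2), 6), -1), -1)), Mul(-56, Pow(Mul(6, Add(1, 6)), -1)))), 2) = Pow(Add(-63, Add(Mul(-3, Pow(Mul(Add(2, 6), -1), -1)), Mul(-56, Pow(Mul(6, 7), -1)))), 2) = Pow(Add(-63, Add(Mul(-3, Pow(Mul(8, -1), -1)), Mul(-56, Pow(42, -1)))), 2) = Pow(Add(-63, Add(Mul(-3, Pow(-8, -1)), Mul(-56, Rational(1, 42)))), 2) = Pow(Add(-63, Add(Mul(-3, Rational(-1, 8)), Rational(-4, 3))), 2) = Pow(Add(-63, Add(Rational(3, 8), Rational(-4, 3))), 2) = Pow(Add(-63, Rational(-23, 24)), 2) = Pow(Rational(-1535, 24), 2) = Rational(2356225, 576)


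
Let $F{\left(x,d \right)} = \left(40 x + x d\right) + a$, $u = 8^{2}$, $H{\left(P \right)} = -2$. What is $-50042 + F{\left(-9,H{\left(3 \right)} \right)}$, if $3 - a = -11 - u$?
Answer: $-50306$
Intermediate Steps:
$u = 64$
$a = 78$ ($a = 3 - \left(-11 - 64\right) = 3 - -75 = 3 + 75 = 78$)
$F{\left(x,d \right)} = 78 + 40 x + d x$ ($F{\left(x,d \right)} = \left(40 x + x d\right) + 78 = \left(40 x + d x\right) + 78 = 78 + 40 x + d x$)
$-50042 + F{\left(-9,H{\left(3 \right)} \right)} = -50042 + \left(78 + 40 \left(-9\right) - -18\right) = -50042 + \left(78 - 360 + 18\right) = -50042 - 264 = -50306$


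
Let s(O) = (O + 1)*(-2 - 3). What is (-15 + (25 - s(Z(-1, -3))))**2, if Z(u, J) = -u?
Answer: 400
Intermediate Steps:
s(O) = -5 - 5*O (s(O) = (1 + O)*(-5) = -5 - 5*O)
(-15 + (25 - s(Z(-1, -3))))**2 = (-15 + (25 - (-5 - (-5)*(-1))))**2 = (-15 + (25 - (-5 - 5*1)))**2 = (-15 + (25 - (-5 - 5)))**2 = (-15 + (25 - 1*(-10)))**2 = (-15 + (25 + 10))**2 = (-15 + 35)**2 = 20**2 = 400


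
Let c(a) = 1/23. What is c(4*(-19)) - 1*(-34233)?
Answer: 787360/23 ≈ 34233.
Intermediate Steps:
c(a) = 1/23
c(4*(-19)) - 1*(-34233) = 1/23 - 1*(-34233) = 1/23 + 34233 = 787360/23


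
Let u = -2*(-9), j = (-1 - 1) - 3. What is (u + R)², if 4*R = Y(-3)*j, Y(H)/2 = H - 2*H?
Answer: 441/4 ≈ 110.25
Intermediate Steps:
Y(H) = -2*H (Y(H) = 2*(H - 2*H) = 2*(-H) = -2*H)
j = -5 (j = -2 - 3 = -5)
u = 18
R = -15/2 (R = (-2*(-3)*(-5))/4 = (6*(-5))/4 = (¼)*(-30) = -15/2 ≈ -7.5000)
(u + R)² = (18 - 15/2)² = (21/2)² = 441/4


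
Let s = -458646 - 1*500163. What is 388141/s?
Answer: -388141/958809 ≈ -0.40482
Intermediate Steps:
s = -958809 (s = -458646 - 500163 = -958809)
388141/s = 388141/(-958809) = 388141*(-1/958809) = -388141/958809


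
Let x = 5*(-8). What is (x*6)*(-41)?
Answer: 9840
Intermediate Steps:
x = -40
(x*6)*(-41) = -40*6*(-41) = -240*(-41) = 9840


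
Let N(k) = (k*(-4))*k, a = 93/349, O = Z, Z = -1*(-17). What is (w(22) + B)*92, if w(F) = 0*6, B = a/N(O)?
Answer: -2139/100861 ≈ -0.021207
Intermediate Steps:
Z = 17
O = 17
a = 93/349 (a = 93*(1/349) = 93/349 ≈ 0.26648)
N(k) = -4*k² (N(k) = (-4*k)*k = -4*k²)
B = -93/403444 (B = 93/(349*((-4*17²))) = 93/(349*((-4*289))) = (93/349)/(-1156) = (93/349)*(-1/1156) = -93/403444 ≈ -0.00023052)
w(F) = 0
(w(22) + B)*92 = (0 - 93/403444)*92 = -93/403444*92 = -2139/100861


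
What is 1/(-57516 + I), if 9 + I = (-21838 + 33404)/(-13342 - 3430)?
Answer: -8386/482410433 ≈ -1.7384e-5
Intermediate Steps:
I = -81257/8386 (I = -9 + (-21838 + 33404)/(-13342 - 3430) = -9 + 11566/(-16772) = -9 + 11566*(-1/16772) = -9 - 5783/8386 = -81257/8386 ≈ -9.6896)
1/(-57516 + I) = 1/(-57516 - 81257/8386) = 1/(-482410433/8386) = -8386/482410433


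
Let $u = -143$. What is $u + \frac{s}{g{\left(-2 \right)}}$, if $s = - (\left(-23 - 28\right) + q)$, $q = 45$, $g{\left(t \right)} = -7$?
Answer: $- \frac{1007}{7} \approx -143.86$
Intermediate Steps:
$s = 6$ ($s = - (\left(-23 - 28\right) + 45) = - (-51 + 45) = \left(-1\right) \left(-6\right) = 6$)
$u + \frac{s}{g{\left(-2 \right)}} = -143 + \frac{6}{-7} = -143 + 6 \left(- \frac{1}{7}\right) = -143 - \frac{6}{7} = - \frac{1007}{7}$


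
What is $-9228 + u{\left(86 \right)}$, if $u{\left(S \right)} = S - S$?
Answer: $-9228$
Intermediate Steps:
$u{\left(S \right)} = 0$
$-9228 + u{\left(86 \right)} = -9228 + 0 = -9228$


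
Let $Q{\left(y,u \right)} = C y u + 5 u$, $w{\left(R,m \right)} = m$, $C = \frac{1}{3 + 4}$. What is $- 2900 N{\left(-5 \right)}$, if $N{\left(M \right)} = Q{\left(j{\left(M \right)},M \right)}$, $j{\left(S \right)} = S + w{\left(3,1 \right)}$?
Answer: $\frac{449500}{7} \approx 64214.0$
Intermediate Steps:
$C = \frac{1}{7} \approx 0.14286$
$j{\left(S \right)} = 1 + S$ ($j{\left(S \right)} = S + 1 = 1 + S$)
$Q{\left(y,u \right)} = 5 u + \frac{u y}{7}$ ($Q{\left(y,u \right)} = \frac{y}{7} u + 5 u = \frac{u y}{7} + 5 u = 5 u + \frac{u y}{7}$)
$N{\left(M \right)} = \frac{M \left(36 + M\right)}{7}$ ($N{\left(M \right)} = \frac{M \left(35 + \left(1 + M\right)\right)}{7} = \frac{M \left(36 + M\right)}{7}$)
$- 2900 N{\left(-5 \right)} = - 2900 \cdot \frac{1}{7} \left(-5\right) \left(36 - 5\right) = - 2900 \cdot \frac{1}{7} \left(-5\right) 31 = \left(-2900\right) \left(- \frac{155}{7}\right) = \frac{449500}{7}$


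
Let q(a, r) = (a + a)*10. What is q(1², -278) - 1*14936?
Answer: -14916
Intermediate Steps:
q(a, r) = 20*a (q(a, r) = (2*a)*10 = 20*a)
q(1², -278) - 1*14936 = 20*1² - 1*14936 = 20*1 - 14936 = 20 - 14936 = -14916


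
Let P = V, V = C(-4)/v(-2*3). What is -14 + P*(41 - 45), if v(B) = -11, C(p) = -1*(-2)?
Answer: -146/11 ≈ -13.273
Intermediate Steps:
C(p) = 2
V = -2/11 (V = 2/(-11) = 2*(-1/11) = -2/11 ≈ -0.18182)
P = -2/11 ≈ -0.18182
-14 + P*(41 - 45) = -14 - 2*(41 - 45)/11 = -14 - 2/11*(-4) = -14 + 8/11 = -146/11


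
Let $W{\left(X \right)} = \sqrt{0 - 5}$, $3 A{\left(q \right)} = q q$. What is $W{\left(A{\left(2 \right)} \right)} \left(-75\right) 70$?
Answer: $- 5250 i \sqrt{5} \approx - 11739.0 i$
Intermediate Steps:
$A{\left(q \right)} = \frac{q^{2}}{3}$ ($A{\left(q \right)} = \frac{q q}{3} = \frac{q^{2}}{3}$)
$W{\left(X \right)} = i \sqrt{5}$ ($W{\left(X \right)} = \sqrt{-5} = i \sqrt{5}$)
$W{\left(A{\left(2 \right)} \right)} \left(-75\right) 70 = i \sqrt{5} \left(-75\right) 70 = - 75 i \sqrt{5} \cdot 70 = - 5250 i \sqrt{5}$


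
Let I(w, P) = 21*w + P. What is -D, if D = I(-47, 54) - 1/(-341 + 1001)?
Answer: 615781/660 ≈ 933.00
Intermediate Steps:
I(w, P) = P + 21*w
D = -615781/660 (D = (54 + 21*(-47)) - 1/(-341 + 1001) = (54 - 987) - 1/660 = -933 - 1*1/660 = -933 - 1/660 = -615781/660 ≈ -933.00)
-D = -1*(-615781/660) = 615781/660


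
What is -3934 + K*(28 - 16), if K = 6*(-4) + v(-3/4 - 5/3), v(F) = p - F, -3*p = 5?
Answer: -4213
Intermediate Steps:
p = -5/3 (p = -⅓*5 = -5/3 ≈ -1.6667)
v(F) = -5/3 - F
K = -93/4 (K = 6*(-4) + (-5/3 - (-3/4 - 5/3)) = -24 + (-5/3 - (-3*¼ - 5*⅓)) = -24 + (-5/3 - (-¾ - 5/3)) = -24 + (-5/3 - 1*(-29/12)) = -24 + (-5/3 + 29/12) = -24 + ¾ = -93/4 ≈ -23.250)
-3934 + K*(28 - 16) = -3934 - 93*(28 - 16)/4 = -3934 - 93/4*12 = -3934 - 279 = -4213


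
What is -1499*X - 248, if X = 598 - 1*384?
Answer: -321034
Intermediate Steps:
X = 214 (X = 598 - 384 = 214)
-1499*X - 248 = -1499*214 - 248 = -320786 - 248 = -321034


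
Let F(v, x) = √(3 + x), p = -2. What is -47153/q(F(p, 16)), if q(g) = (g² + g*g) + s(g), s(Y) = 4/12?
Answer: -141459/115 ≈ -1230.1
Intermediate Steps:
s(Y) = ⅓ (s(Y) = 4*(1/12) = ⅓)
q(g) = ⅓ + 2*g² (q(g) = (g² + g*g) + ⅓ = (g² + g²) + ⅓ = 2*g² + ⅓ = ⅓ + 2*g²)
-47153/q(F(p, 16)) = -47153/(⅓ + 2*(√(3 + 16))²) = -47153/(⅓ + 2*(√19)²) = -47153/(⅓ + 2*19) = -47153/(⅓ + 38) = -47153/115/3 = -47153*3/115 = -141459/115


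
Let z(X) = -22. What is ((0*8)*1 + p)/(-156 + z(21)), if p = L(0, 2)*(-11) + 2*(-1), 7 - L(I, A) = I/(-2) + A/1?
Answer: 57/178 ≈ 0.32022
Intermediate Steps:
L(I, A) = 7 + I/2 - A (L(I, A) = 7 - (I/(-2) + A/1) = 7 - (I*(-1/2) + A*1) = 7 - (-I/2 + A) = 7 - (A - I/2) = 7 + (I/2 - A) = 7 + I/2 - A)
p = -57 (p = (7 + (1/2)*0 - 1*2)*(-11) + 2*(-1) = (7 + 0 - 2)*(-11) - 2 = 5*(-11) - 2 = -55 - 2 = -57)
((0*8)*1 + p)/(-156 + z(21)) = ((0*8)*1 - 57)/(-156 - 22) = (0*1 - 57)/(-178) = (0 - 57)*(-1/178) = -57*(-1/178) = 57/178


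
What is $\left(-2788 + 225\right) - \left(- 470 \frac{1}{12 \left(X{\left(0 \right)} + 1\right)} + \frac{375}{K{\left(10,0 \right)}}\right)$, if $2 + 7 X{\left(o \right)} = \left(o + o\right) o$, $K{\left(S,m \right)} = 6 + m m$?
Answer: $- \frac{7712}{3} \approx -2570.7$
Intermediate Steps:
$K{\left(S,m \right)} = 6 + m^{2}$
$X{\left(o \right)} = - \frac{2}{7} + \frac{2 o^{2}}{7}$ ($X{\left(o \right)} = - \frac{2}{7} + \frac{\left(o + o\right) o}{7} = - \frac{2}{7} + \frac{2 o o}{7} = - \frac{2}{7} + \frac{2 o^{2}}{7}$)
$\left(-2788 + 225\right) - \left(- 470 \frac{1}{12 \left(X{\left(0 \right)} + 1\right)} + \frac{375}{K{\left(10,0 \right)}}\right) = \left(-2788 + 225\right) + \left(- \frac{375}{6 + 0^{2}} + \frac{470}{\left(\left(- \frac{2}{7} + \frac{2 \cdot 0^{2}}{7}\right) + 1\right) 12}\right) = -2563 + \left(- \frac{375}{6 + 0} + \frac{470}{\left(\left(- \frac{2}{7} + \frac{2}{7} \cdot 0\right) + 1\right) 12}\right) = -2563 + \left(- \frac{375}{6} + \frac{470}{\left(\left(- \frac{2}{7} + 0\right) + 1\right) 12}\right) = -2563 + \left(\left(-375\right) \frac{1}{6} + \frac{470}{\left(- \frac{2}{7} + 1\right) 12}\right) = -2563 - \left(\frac{125}{2} - \frac{470}{\frac{5}{7} \cdot 12}\right) = -2563 - \left(\frac{125}{2} - \frac{470}{\frac{60}{7}}\right) = -2563 + \left(- \frac{125}{2} + 470 \cdot \frac{7}{60}\right) = -2563 + \left(- \frac{125}{2} + \frac{329}{6}\right) = -2563 - \frac{23}{3} = - \frac{7712}{3}$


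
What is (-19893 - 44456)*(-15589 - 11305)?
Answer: 1730602006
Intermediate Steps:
(-19893 - 44456)*(-15589 - 11305) = -64349*(-26894) = 1730602006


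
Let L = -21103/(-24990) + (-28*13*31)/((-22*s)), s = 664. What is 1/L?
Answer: 45631740/73782473 ≈ 0.61846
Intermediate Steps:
L = 73782473/45631740 (L = -21103/(-24990) + (-28*13*31)/((-22*664)) = -21103*(-1/24990) - 364*31/(-14608) = 21103/24990 - 11284*(-1/14608) = 21103/24990 + 2821/3652 = 73782473/45631740 ≈ 1.6169)
1/L = 1/(73782473/45631740) = 45631740/73782473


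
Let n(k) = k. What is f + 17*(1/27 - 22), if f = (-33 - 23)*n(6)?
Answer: -19153/27 ≈ -709.37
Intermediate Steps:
f = -336 (f = (-33 - 23)*6 = -56*6 = -336)
f + 17*(1/27 - 22) = -336 + 17*(1/27 - 22) = -336 + 17*(-593/27) = -336 - 10081/27 = -19153/27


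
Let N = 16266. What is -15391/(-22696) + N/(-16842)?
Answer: -18326319/63707672 ≈ -0.28766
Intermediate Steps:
-15391/(-22696) + N/(-16842) = -15391/(-22696) + 16266/(-16842) = -15391*(-1/22696) + 16266*(-1/16842) = 15391/22696 - 2711/2807 = -18326319/63707672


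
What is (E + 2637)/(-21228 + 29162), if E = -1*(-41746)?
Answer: 44383/7934 ≈ 5.5940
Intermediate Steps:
E = 41746
(E + 2637)/(-21228 + 29162) = (41746 + 2637)/(-21228 + 29162) = 44383/7934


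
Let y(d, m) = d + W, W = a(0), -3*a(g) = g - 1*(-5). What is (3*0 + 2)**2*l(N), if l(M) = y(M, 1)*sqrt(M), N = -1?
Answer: -32*I/3 ≈ -10.667*I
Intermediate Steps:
a(g) = -5/3 - g/3 (a(g) = -(g - 1*(-5))/3 = -(g + 5)/3 = -(5 + g)/3 = -5/3 - g/3)
W = -5/3 (W = -5/3 - 1/3*0 = -5/3 + 0 = -5/3 ≈ -1.6667)
y(d, m) = -5/3 + d (y(d, m) = d - 5/3 = -5/3 + d)
l(M) = sqrt(M)*(-5/3 + M) (l(M) = (-5/3 + M)*sqrt(M) = sqrt(M)*(-5/3 + M))
(3*0 + 2)**2*l(N) = (3*0 + 2)**2*(sqrt(-1)*(-5/3 - 1)) = (0 + 2)**2*(I*(-8/3)) = 2**2*(-8*I/3) = 4*(-8*I/3) = -32*I/3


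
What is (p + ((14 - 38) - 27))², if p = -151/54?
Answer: 8439025/2916 ≈ 2894.0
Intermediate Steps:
p = -151/54 (p = -151*1/54 = -151/54 ≈ -2.7963)
(p + ((14 - 38) - 27))² = (-151/54 + ((14 - 38) - 27))² = (-151/54 + (-24 - 27))² = (-151/54 - 51)² = (-2905/54)² = 8439025/2916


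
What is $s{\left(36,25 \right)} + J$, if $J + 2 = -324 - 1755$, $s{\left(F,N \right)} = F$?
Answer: $-2045$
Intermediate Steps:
$J = -2081$ ($J = -2 - 2079 = -2081$)
$s{\left(36,25 \right)} + J = 36 - 2081 = -2045$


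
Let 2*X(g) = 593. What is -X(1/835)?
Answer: -593/2 ≈ -296.50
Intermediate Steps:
X(g) = 593/2 (X(g) = (½)*593 = 593/2)
-X(1/835) = -1*593/2 = -593/2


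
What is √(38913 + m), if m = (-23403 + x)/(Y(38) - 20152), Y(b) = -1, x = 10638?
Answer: √15804515727462/20153 ≈ 197.27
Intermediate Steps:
m = 12765/20153 (m = (-23403 + 10638)/(-1 - 20152) = -12765/(-20153) = -12765*(-1/20153) = 12765/20153 ≈ 0.63340)
√(38913 + m) = √(38913 + 12765/20153) = √(784226454/20153) = √15804515727462/20153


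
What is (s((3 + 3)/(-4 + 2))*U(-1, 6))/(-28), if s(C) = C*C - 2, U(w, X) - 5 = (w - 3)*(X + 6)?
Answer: 43/4 ≈ 10.750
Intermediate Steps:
U(w, X) = 5 + (-3 + w)*(6 + X) (U(w, X) = 5 + (w - 3)*(X + 6) = 5 + (-3 + w)*(6 + X))
s(C) = -2 + C**2 (s(C) = C**2 - 2 = -2 + C**2)
(s((3 + 3)/(-4 + 2))*U(-1, 6))/(-28) = ((-2 + ((3 + 3)/(-4 + 2))**2)*(-13 - 3*6 + 6*(-1) + 6*(-1)))/(-28) = ((-2 + (6/(-2))**2)*(-13 - 18 - 6 - 6))*(-1/28) = ((-2 + (6*(-1/2))**2)*(-43))*(-1/28) = ((-2 + (-3)**2)*(-43))*(-1/28) = ((-2 + 9)*(-43))*(-1/28) = (7*(-43))*(-1/28) = -301*(-1/28) = 43/4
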